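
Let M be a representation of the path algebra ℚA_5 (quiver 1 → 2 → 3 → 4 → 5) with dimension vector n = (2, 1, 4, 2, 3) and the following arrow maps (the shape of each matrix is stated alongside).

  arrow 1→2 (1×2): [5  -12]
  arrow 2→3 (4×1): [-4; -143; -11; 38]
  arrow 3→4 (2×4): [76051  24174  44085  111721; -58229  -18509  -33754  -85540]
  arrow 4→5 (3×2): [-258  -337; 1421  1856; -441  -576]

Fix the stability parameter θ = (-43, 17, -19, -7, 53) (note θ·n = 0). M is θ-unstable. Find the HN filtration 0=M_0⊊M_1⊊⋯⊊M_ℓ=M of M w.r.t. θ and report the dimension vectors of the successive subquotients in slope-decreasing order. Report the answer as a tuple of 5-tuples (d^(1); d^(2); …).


Via rank(M_{q-1}∘⋯∘M_p): M ≅ I[1,1], I[1,5], I[3,3]^2, I[3,5], I[5,5].
μ_θ-semistable layers: μ^(1)=53; μ^(2)=-3; μ^(3)=-7; μ^(4)=-19; μ^(5)=-43

((0, 0, 0, 0, 3); (0, 1, 1, 1, 0); (0, 0, 0, 1, 0); (0, 0, 3, 0, 0); (2, 0, 0, 0, 0))


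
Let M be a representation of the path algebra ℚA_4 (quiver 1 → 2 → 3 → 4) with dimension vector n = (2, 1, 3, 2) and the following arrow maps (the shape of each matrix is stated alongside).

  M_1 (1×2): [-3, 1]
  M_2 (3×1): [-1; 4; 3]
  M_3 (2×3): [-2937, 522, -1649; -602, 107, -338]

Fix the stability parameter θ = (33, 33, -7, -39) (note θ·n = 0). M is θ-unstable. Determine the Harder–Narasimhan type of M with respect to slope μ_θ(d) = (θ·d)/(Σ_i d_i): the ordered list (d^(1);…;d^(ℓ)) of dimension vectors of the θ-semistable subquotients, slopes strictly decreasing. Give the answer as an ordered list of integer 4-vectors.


Via rank(M_{q-1}∘⋯∘M_p): M ≅ I[1,1], I[1,4], I[3,3], I[3,4].
μ_θ-semistable layers: μ^(1)=33; μ^(2)=5; μ^(3)=-7; μ^(4)=-23

((1, 0, 0, 0); (1, 1, 1, 1); (0, 0, 1, 0); (0, 0, 1, 1))


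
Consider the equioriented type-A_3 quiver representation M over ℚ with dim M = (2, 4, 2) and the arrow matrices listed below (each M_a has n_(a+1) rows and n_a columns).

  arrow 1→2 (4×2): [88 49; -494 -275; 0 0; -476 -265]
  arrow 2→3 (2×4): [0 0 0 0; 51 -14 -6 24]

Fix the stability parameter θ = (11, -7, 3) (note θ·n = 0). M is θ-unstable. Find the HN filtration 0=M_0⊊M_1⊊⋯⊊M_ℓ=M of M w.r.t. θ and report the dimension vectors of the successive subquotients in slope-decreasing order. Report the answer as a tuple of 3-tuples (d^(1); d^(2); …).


Barcode: M ≅ I[1,2], I[1,3], I[2,2]^2, I[3,3]. HN layers by μ_θ (3 steps, strictly decreasing):
  μ^(1)=3; μ^(2)=2; μ^(3)=-7

((0, 0, 2); (2, 2, 0); (0, 2, 0))


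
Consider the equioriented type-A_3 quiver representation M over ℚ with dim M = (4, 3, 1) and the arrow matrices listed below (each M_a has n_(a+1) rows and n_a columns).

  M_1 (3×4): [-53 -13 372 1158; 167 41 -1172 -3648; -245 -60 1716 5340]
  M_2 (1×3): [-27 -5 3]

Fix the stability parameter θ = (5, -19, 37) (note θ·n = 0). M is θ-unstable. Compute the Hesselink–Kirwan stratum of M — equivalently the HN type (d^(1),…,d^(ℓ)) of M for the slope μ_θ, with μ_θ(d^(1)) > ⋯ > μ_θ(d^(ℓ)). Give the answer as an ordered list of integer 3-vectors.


Interval decomposition of M: I[1,1], I[1,2]^2, I[1,3].
HN type (ℓ=3): μ^(1)=37; μ^(2)=5; μ^(3)=-7

((0, 0, 1); (1, 0, 0); (3, 3, 0))


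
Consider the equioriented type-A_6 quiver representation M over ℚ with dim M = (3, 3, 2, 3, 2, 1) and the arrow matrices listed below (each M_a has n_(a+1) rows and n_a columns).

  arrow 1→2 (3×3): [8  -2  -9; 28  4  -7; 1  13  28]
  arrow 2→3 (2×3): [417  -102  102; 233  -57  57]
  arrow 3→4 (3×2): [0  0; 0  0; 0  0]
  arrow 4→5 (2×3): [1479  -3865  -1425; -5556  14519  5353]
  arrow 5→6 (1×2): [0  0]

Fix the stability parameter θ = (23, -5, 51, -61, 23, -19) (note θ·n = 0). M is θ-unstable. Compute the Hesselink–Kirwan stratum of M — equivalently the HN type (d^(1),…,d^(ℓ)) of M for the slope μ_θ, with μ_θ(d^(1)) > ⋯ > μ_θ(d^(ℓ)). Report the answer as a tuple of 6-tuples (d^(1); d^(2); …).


Via rank(M_{q-1}∘⋯∘M_p): M ≅ I[1,2], I[1,3]^2, I[4,4], I[4,5]^2, I[6,6].
μ_θ-semistable layers: μ^(1)=51; μ^(2)=23; μ^(3)=9; μ^(4)=-19; μ^(5)=-61

((0, 0, 2, 0, 0, 0); (0, 0, 0, 0, 2, 0); (3, 3, 0, 0, 0, 0); (0, 0, 0, 0, 0, 1); (0, 0, 0, 3, 0, 0))


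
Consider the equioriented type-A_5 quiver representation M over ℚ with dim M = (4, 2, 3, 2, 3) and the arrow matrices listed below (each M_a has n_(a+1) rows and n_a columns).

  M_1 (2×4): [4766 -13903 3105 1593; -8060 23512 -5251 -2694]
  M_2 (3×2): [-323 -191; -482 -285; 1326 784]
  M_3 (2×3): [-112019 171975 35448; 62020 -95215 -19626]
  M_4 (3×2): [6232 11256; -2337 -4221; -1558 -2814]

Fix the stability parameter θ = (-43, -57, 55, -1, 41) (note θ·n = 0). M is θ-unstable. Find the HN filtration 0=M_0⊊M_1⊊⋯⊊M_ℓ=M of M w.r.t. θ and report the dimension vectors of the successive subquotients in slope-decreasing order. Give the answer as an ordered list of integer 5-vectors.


Via rank(M_{q-1}∘⋯∘M_p): M ≅ I[1,1]^2, I[1,4], I[1,5], I[3,3], I[5,5]^2.
μ_θ-semistable layers: μ^(1)=55; μ^(2)=41; μ^(3)=27; μ^(4)=-43; μ^(5)=-50

((0, 0, 1, 0, 0); (0, 0, 0, 0, 3); (0, 0, 2, 2, 0); (2, 0, 0, 0, 0); (2, 2, 0, 0, 0))


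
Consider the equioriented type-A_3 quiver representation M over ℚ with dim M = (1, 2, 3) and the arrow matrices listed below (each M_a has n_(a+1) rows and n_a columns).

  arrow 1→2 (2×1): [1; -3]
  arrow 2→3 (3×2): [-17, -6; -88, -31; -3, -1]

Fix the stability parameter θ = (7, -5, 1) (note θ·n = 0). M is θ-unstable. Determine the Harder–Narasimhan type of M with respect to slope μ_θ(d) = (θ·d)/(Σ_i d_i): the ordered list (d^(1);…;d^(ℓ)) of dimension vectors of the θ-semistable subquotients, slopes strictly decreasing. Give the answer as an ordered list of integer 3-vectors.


Via rank(M_{q-1}∘⋯∘M_p): M ≅ I[1,3], I[2,3], I[3,3].
μ_θ-semistable layers: μ^(1)=1; μ^(2)=-5

((1, 1, 3); (0, 1, 0))


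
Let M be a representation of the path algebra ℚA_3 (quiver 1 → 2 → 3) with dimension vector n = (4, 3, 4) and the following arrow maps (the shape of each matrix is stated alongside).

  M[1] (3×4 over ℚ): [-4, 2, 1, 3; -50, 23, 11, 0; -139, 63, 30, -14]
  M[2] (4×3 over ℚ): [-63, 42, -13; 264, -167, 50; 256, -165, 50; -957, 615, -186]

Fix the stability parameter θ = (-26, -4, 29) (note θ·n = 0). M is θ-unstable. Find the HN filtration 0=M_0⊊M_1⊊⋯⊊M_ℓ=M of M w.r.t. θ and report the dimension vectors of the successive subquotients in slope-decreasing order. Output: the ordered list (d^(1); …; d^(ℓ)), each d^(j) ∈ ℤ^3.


Barcode: M ≅ I[1,1], I[1,3]^3, I[3,3]. HN layers by μ_θ (3 steps, strictly decreasing):
  μ^(1)=29; μ^(2)=-4; μ^(3)=-26

((0, 0, 4); (0, 3, 0); (4, 0, 0))


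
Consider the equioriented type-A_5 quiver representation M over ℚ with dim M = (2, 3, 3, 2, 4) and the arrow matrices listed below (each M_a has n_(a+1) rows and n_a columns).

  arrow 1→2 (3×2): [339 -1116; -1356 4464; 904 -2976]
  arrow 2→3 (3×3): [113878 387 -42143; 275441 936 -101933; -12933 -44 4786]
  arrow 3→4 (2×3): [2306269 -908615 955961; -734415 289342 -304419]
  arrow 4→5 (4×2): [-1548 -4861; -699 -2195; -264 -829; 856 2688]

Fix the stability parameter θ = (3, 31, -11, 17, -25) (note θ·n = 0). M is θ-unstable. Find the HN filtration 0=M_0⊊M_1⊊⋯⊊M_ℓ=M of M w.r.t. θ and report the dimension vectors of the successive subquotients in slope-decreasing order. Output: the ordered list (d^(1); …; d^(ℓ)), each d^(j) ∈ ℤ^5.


Interval decomposition of M: I[1,1], I[1,5], I[2,3], I[2,5], I[5,5]^2.
HN type (ℓ=3): μ^(1)=10; μ^(2)=3; μ^(3)=-25

((0, 1, 1, 0, 0); (2, 2, 2, 2, 2); (0, 0, 0, 0, 2))


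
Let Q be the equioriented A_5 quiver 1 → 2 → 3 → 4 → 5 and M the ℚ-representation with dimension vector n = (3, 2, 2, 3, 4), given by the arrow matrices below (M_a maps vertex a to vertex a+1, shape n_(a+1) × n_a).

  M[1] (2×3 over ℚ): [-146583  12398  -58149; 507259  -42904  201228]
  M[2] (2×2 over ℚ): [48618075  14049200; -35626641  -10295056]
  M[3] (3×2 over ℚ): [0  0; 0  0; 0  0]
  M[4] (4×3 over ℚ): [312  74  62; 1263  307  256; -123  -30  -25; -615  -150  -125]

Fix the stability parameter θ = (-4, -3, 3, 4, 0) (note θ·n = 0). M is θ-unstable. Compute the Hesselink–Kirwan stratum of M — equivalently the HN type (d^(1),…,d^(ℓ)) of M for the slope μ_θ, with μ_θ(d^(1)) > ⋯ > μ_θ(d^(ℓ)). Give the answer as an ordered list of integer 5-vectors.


Interval decomposition of M: I[1,1], I[1,2], I[1,3], I[3,3], I[4,4], I[4,5]^2, I[5,5]^2.
HN type (ℓ=6): μ^(1)=4; μ^(2)=3; μ^(3)=2; μ^(4)=0; μ^(5)=-3; μ^(6)=-4

((0, 0, 0, 1, 0); (0, 0, 2, 0, 0); (0, 0, 0, 2, 2); (0, 0, 0, 0, 2); (0, 2, 0, 0, 0); (3, 0, 0, 0, 0))


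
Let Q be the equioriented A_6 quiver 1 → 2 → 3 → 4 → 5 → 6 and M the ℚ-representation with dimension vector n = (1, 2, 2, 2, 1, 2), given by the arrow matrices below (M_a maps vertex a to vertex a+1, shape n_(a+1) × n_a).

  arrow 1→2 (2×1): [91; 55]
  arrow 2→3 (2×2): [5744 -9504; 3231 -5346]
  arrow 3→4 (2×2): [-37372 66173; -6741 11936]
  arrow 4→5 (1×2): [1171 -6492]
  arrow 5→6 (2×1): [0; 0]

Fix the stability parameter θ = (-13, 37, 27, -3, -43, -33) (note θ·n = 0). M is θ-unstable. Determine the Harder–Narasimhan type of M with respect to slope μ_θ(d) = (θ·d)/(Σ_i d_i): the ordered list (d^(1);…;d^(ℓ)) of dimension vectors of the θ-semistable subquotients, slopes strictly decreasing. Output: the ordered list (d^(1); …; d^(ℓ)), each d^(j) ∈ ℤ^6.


Interval decomposition of M: I[1,5], I[2,2], I[3,4], I[6,6]^2.
HN type (ℓ=5): μ^(1)=37; μ^(2)=12; μ^(3)=9/2; μ^(4)=-13; μ^(5)=-33

((0, 1, 0, 0, 0, 0); (0, 0, 1, 1, 0, 0); (0, 1, 1, 1, 1, 0); (1, 0, 0, 0, 0, 0); (0, 0, 0, 0, 0, 2))


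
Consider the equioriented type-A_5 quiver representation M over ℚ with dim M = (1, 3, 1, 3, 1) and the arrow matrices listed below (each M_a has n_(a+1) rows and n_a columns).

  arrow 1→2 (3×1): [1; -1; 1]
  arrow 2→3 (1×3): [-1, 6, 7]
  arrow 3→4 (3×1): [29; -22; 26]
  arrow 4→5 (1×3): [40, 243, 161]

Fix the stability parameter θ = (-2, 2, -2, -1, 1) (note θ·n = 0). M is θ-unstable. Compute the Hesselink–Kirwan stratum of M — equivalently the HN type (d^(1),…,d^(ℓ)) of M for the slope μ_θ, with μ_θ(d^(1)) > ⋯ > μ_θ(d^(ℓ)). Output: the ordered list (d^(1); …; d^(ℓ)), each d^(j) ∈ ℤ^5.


Barcode: M ≅ I[1,2], I[2,2], I[2,4], I[4,4], I[4,5]. HN layers by μ_θ (5 steps, strictly decreasing):
  μ^(1)=2; μ^(2)=1; μ^(3)=-1/3; μ^(4)=-1; μ^(5)=-2

((0, 2, 0, 0, 0); (0, 0, 0, 0, 1); (0, 1, 1, 1, 0); (0, 0, 0, 2, 0); (1, 0, 0, 0, 0))


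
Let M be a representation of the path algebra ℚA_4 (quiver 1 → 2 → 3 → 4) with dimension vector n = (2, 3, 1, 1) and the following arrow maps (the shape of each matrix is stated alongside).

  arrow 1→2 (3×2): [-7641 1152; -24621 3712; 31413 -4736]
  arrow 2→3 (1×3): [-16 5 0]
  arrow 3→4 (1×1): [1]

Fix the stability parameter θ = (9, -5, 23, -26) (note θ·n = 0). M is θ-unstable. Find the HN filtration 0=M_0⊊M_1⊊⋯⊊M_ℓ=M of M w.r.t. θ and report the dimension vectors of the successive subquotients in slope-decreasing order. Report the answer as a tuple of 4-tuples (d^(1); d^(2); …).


Interval decomposition of M: I[1,1], I[1,4], I[2,2]^2.
HN type (ℓ=3): μ^(1)=9; μ^(2)=1/4; μ^(3)=-5

((1, 0, 0, 0); (1, 1, 1, 1); (0, 2, 0, 0))


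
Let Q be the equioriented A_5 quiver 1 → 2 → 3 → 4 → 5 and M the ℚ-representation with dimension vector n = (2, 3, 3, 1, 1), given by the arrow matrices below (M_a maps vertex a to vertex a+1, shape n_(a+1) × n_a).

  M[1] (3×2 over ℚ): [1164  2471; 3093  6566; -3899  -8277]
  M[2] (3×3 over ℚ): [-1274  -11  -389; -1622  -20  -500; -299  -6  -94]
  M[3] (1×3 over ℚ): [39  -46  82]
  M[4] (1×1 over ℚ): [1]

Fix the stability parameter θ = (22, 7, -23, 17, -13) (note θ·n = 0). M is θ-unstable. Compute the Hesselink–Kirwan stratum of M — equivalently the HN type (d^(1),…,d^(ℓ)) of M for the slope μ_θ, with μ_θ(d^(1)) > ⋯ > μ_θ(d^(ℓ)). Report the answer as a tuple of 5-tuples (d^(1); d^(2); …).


Via rank(M_{q-1}∘⋯∘M_p): M ≅ I[1,2], I[1,5], I[2,3], I[3,3].
μ_θ-semistable layers: μ^(1)=29/2; μ^(2)=2; μ^(3)=-8; μ^(4)=-23

((1, 1, 0, 0, 0); (1, 1, 1, 1, 1); (0, 1, 1, 0, 0); (0, 0, 1, 0, 0))


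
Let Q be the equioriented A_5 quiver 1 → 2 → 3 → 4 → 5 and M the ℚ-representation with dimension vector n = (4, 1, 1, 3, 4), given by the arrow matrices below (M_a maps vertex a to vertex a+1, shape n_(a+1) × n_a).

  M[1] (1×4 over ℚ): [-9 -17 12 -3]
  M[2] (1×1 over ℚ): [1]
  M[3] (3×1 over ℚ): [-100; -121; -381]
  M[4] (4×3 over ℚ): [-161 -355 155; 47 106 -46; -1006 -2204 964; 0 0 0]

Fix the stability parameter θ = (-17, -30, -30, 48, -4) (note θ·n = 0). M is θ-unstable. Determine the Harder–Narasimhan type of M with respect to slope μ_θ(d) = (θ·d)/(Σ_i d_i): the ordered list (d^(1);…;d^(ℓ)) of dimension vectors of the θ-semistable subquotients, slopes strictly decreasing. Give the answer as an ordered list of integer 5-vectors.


Barcode: M ≅ I[1,1]^3, I[1,4], I[4,5]^2, I[5,5]^2. HN layers by μ_θ (5 steps, strictly decreasing):
  μ^(1)=48; μ^(2)=22; μ^(3)=-4; μ^(4)=-17; μ^(5)=-77/3

((0, 0, 0, 1, 0); (0, 0, 0, 2, 2); (0, 0, 0, 0, 2); (3, 0, 0, 0, 0); (1, 1, 1, 0, 0))


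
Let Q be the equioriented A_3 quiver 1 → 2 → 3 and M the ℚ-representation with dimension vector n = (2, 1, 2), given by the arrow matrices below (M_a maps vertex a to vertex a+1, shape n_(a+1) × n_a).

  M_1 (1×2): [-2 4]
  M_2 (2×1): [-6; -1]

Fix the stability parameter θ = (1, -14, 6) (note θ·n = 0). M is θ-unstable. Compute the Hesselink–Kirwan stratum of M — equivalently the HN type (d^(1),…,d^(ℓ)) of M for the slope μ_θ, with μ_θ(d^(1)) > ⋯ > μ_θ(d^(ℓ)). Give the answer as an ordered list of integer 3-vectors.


Barcode: M ≅ I[1,1], I[1,3], I[3,3]. HN layers by μ_θ (3 steps, strictly decreasing):
  μ^(1)=6; μ^(2)=1; μ^(3)=-13/2

((0, 0, 2); (1, 0, 0); (1, 1, 0))


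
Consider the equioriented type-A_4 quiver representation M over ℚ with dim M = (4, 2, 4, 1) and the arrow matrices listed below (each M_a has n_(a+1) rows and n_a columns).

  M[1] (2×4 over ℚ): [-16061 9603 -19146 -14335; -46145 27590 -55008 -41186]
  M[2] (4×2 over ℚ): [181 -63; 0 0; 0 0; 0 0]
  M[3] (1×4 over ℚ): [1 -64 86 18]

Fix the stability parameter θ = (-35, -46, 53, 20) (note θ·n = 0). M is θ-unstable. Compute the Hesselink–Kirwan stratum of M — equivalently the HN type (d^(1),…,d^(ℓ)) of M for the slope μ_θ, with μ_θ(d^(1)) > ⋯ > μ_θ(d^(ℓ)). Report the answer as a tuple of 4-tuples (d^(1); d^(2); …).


Via rank(M_{q-1}∘⋯∘M_p): M ≅ I[1,1]^2, I[1,2], I[1,4], I[3,3]^3.
μ_θ-semistable layers: μ^(1)=53; μ^(2)=73/2; μ^(3)=-35; μ^(4)=-81/2

((0, 0, 3, 0); (0, 0, 1, 1); (2, 0, 0, 0); (2, 2, 0, 0))


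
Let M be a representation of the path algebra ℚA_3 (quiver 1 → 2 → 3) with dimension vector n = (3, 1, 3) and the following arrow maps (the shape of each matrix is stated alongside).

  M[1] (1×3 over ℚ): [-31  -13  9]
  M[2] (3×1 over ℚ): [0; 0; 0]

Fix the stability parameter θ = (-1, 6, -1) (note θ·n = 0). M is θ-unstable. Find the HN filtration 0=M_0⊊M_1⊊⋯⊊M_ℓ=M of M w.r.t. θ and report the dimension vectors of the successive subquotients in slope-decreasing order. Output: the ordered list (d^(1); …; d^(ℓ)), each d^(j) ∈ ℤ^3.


Via rank(M_{q-1}∘⋯∘M_p): M ≅ I[1,1]^2, I[1,2], I[3,3]^3.
μ_θ-semistable layers: μ^(1)=6; μ^(2)=-1

((0, 1, 0); (3, 0, 3))


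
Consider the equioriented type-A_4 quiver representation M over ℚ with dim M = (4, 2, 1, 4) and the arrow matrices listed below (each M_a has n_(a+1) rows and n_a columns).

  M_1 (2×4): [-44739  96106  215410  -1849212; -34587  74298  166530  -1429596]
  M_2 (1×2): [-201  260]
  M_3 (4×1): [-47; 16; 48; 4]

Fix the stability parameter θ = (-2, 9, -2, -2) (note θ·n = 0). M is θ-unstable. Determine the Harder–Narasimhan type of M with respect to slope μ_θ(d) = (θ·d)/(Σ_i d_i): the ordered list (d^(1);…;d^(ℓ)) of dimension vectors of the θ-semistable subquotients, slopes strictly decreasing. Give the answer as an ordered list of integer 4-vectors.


Via rank(M_{q-1}∘⋯∘M_p): M ≅ I[1,1]^3, I[1,4], I[2,2], I[4,4]^3.
μ_θ-semistable layers: μ^(1)=9; μ^(2)=5/3; μ^(3)=-2

((0, 1, 0, 0); (0, 1, 1, 1); (4, 0, 0, 3))


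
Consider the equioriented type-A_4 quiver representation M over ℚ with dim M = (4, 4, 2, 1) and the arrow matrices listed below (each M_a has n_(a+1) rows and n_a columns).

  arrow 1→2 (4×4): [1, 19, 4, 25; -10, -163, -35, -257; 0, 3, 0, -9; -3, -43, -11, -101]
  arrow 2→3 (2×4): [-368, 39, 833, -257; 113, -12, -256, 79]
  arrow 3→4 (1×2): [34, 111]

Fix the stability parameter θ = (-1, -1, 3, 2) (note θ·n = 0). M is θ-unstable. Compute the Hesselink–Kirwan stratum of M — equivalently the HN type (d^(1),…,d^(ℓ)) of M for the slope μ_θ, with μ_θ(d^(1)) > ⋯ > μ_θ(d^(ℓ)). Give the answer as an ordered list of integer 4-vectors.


Barcode: M ≅ I[1,2]^2, I[1,3], I[1,4]. HN layers by μ_θ (3 steps, strictly decreasing):
  μ^(1)=3; μ^(2)=5/2; μ^(3)=-1

((0, 0, 1, 0); (0, 0, 1, 1); (4, 4, 0, 0))


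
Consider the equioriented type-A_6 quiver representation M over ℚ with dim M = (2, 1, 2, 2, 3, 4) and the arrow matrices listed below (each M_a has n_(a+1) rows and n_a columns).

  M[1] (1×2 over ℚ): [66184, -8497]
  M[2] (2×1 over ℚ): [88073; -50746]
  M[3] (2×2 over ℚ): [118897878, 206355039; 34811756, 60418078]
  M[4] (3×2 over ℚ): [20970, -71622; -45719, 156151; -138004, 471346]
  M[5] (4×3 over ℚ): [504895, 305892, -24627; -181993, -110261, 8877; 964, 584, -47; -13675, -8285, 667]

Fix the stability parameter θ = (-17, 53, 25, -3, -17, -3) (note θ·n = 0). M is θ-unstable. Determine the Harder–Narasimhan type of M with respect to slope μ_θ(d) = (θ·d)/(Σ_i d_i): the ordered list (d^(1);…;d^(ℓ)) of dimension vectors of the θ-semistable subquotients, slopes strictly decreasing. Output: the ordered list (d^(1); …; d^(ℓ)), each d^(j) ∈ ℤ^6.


Barcode: M ≅ I[1,1], I[1,3], I[3,6], I[4,6], I[5,6], I[6,6]. HN layers by μ_θ (5 steps, strictly decreasing):
  μ^(1)=39; μ^(2)=1/2; μ^(3)=-3; μ^(4)=-10; μ^(5)=-17

((0, 1, 1, 0, 0, 0); (0, 0, 1, 1, 1, 1); (0, 0, 0, 0, 0, 3); (0, 0, 0, 1, 1, 0); (2, 0, 0, 0, 1, 0))


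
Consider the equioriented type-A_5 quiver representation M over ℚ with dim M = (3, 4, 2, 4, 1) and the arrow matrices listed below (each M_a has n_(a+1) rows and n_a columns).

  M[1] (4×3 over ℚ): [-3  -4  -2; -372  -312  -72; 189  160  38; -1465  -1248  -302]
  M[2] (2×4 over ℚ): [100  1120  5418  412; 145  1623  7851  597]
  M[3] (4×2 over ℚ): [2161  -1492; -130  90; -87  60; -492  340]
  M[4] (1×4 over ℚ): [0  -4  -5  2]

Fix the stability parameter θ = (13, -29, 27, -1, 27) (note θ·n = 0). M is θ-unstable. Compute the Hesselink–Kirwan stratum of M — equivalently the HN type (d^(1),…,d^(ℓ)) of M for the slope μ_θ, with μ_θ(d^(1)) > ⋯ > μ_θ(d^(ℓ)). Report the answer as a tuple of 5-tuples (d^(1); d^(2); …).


Barcode: M ≅ I[1,1], I[1,4], I[1,5], I[2,2]^2, I[4,4]^2. HN layers by μ_θ (5 steps, strictly decreasing):
  μ^(1)=27; μ^(2)=13; μ^(3)=-1; μ^(4)=-8; μ^(5)=-29

((0, 0, 0, 0, 1); (1, 0, 2, 2, 0); (0, 0, 0, 2, 0); (2, 2, 0, 0, 0); (0, 2, 0, 0, 0))


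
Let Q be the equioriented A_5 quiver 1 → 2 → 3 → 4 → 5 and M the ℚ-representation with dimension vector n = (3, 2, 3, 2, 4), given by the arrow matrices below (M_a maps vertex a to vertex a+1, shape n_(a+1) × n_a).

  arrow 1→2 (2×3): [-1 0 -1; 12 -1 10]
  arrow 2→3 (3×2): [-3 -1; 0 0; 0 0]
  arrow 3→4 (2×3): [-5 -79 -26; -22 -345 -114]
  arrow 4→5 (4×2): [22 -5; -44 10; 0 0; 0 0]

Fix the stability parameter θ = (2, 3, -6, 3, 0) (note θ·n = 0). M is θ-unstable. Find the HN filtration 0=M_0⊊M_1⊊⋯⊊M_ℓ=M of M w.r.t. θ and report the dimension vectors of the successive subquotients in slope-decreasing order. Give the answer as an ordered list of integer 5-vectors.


Interval decomposition of M: I[1,1], I[1,2], I[1,4], I[3,3], I[3,5], I[5,5]^3.
HN type (ℓ=6): μ^(1)=3; μ^(2)=2; μ^(3)=3/2; μ^(4)=0; μ^(5)=-1/3; μ^(6)=-6

((0, 1, 0, 1, 0); (2, 0, 0, 0, 0); (0, 0, 0, 1, 1); (0, 0, 0, 0, 3); (1, 1, 1, 0, 0); (0, 0, 2, 0, 0))


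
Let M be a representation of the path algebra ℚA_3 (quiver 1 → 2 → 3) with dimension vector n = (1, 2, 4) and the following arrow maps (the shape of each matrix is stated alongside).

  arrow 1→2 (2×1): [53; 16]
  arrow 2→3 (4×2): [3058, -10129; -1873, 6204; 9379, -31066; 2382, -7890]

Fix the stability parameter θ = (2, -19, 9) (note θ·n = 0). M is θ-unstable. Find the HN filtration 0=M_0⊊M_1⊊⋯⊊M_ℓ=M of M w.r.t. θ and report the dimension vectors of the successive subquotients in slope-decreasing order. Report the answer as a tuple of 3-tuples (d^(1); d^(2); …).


Interval decomposition of M: I[1,3], I[2,3], I[3,3]^2.
HN type (ℓ=3): μ^(1)=9; μ^(2)=-17/2; μ^(3)=-19

((0, 0, 4); (1, 1, 0); (0, 1, 0))


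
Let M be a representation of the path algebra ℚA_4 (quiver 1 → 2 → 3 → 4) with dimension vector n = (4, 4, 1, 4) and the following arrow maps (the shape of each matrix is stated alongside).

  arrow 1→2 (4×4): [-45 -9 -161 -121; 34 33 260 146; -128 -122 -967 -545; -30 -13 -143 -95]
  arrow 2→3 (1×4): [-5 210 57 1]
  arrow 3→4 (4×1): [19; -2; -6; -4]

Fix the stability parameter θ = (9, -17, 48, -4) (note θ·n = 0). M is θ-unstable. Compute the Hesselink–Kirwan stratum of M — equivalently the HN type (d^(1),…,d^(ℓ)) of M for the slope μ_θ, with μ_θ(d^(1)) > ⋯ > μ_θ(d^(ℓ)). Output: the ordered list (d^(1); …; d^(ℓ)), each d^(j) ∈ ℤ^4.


Via rank(M_{q-1}∘⋯∘M_p): M ≅ I[1,2]^3, I[1,4], I[4,4]^3.
μ_θ-semistable layers: μ^(1)=22; μ^(2)=-4

((0, 0, 1, 1); (4, 4, 0, 3))


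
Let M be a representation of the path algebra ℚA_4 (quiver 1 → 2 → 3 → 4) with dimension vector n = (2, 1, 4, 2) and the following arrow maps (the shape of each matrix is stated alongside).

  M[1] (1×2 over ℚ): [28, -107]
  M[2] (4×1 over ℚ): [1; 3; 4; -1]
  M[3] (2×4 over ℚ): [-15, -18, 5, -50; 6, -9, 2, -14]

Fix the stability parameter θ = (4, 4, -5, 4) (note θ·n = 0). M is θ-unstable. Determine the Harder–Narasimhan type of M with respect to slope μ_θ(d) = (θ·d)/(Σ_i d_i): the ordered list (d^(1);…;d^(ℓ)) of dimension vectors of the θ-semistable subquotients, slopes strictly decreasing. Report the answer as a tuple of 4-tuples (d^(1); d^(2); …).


Barcode: M ≅ I[1,1], I[1,4], I[3,3]^2, I[3,4]. HN layers by μ_θ (3 steps, strictly decreasing):
  μ^(1)=4; μ^(2)=1; μ^(3)=-5

((1, 0, 0, 2); (1, 1, 1, 0); (0, 0, 3, 0))


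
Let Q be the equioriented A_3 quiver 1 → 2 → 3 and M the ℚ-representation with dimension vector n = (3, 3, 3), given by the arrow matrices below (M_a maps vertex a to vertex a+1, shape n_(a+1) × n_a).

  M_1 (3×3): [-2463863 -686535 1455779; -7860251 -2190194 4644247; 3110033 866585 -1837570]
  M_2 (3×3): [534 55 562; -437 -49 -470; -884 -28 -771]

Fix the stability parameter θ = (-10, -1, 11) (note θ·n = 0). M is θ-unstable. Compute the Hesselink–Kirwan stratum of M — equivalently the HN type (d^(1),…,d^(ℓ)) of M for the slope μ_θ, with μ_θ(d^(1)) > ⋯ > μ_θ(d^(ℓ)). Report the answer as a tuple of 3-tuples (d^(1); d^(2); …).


Interval decomposition of M: I[1,3]^3.
HN type (ℓ=3): μ^(1)=11; μ^(2)=-1; μ^(3)=-10

((0, 0, 3); (0, 3, 0); (3, 0, 0))


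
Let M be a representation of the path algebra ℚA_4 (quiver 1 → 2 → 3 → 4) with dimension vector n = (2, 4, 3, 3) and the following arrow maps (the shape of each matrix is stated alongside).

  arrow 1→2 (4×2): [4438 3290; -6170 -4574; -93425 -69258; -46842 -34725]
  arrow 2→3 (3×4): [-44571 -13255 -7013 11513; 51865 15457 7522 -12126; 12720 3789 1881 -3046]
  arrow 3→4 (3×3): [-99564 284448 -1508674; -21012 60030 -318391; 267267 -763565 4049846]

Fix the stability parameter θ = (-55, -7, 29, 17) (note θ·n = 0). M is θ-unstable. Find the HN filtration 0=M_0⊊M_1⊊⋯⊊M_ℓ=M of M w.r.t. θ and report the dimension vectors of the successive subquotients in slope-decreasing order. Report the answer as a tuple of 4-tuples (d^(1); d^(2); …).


Barcode: M ≅ I[1,4]^2, I[2,2], I[2,3], I[4,4]. HN layers by μ_θ (5 steps, strictly decreasing):
  μ^(1)=29; μ^(2)=23; μ^(3)=17; μ^(4)=-7; μ^(5)=-55

((0, 0, 1, 0); (0, 0, 2, 2); (0, 0, 0, 1); (0, 4, 0, 0); (2, 0, 0, 0))


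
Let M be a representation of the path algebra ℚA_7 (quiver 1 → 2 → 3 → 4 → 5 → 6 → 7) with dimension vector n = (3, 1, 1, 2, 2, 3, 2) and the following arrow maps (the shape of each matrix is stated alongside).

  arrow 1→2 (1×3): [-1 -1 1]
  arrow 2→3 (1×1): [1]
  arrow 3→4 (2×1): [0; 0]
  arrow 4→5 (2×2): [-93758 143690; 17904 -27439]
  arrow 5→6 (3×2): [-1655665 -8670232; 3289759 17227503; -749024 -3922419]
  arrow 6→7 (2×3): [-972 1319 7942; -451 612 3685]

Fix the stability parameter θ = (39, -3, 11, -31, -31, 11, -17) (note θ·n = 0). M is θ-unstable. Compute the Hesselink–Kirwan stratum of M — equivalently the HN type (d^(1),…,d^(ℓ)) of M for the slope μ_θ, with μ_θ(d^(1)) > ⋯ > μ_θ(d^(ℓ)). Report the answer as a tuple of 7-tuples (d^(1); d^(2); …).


Interval decomposition of M: I[1,1]^2, I[1,3], I[4,6], I[4,7], I[6,7].
HN type (ℓ=5): μ^(1)=39; μ^(2)=47/3; μ^(3)=11; μ^(4)=-3; μ^(5)=-31

((2, 0, 0, 0, 0, 0, 0); (1, 1, 1, 0, 0, 0, 0); (0, 0, 0, 0, 0, 1, 0); (0, 0, 0, 0, 0, 2, 2); (0, 0, 0, 2, 2, 0, 0))


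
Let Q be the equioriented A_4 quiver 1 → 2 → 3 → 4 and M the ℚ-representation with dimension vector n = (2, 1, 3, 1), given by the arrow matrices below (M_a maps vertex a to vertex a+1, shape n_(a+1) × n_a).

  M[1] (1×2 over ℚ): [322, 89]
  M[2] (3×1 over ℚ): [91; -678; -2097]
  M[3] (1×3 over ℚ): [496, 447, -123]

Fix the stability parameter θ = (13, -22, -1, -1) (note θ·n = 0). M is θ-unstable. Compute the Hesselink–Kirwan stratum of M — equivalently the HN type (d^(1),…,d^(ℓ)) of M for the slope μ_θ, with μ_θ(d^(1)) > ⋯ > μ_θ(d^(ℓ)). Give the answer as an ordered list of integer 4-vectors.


Barcode: M ≅ I[1,1], I[1,4], I[3,3]^2. HN layers by μ_θ (3 steps, strictly decreasing):
  μ^(1)=13; μ^(2)=-1; μ^(3)=-9/2

((1, 0, 0, 0); (0, 0, 3, 1); (1, 1, 0, 0))


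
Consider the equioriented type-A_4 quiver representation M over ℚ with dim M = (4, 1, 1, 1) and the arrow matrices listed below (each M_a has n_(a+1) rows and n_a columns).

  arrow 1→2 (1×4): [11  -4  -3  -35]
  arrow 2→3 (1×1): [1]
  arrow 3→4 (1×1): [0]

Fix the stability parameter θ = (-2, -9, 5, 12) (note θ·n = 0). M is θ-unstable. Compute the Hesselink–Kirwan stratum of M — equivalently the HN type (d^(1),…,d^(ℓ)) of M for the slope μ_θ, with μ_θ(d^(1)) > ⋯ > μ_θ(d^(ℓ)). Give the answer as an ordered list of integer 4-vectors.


Via rank(M_{q-1}∘⋯∘M_p): M ≅ I[1,1]^3, I[1,3], I[4,4].
μ_θ-semistable layers: μ^(1)=12; μ^(2)=5; μ^(3)=-2; μ^(4)=-11/2

((0, 0, 0, 1); (0, 0, 1, 0); (3, 0, 0, 0); (1, 1, 0, 0))


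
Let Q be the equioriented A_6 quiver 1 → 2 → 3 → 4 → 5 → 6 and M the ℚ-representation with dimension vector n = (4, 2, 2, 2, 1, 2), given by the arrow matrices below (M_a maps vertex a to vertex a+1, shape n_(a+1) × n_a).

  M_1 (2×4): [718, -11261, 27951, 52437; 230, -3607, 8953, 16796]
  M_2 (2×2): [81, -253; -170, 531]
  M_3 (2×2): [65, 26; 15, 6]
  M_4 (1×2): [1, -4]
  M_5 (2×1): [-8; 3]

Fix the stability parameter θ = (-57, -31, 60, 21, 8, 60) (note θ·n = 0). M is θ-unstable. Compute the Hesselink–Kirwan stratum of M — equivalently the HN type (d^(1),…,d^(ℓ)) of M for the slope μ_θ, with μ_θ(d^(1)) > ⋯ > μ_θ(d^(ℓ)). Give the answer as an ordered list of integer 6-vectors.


Via rank(M_{q-1}∘⋯∘M_p): M ≅ I[1,1]^2, I[1,3], I[1,6], I[4,4], I[6,6].
μ_θ-semistable layers: μ^(1)=60; μ^(2)=89/3; μ^(3)=21; μ^(4)=-31; μ^(5)=-57

((0, 0, 1, 0, 0, 2); (0, 0, 1, 1, 1, 0); (0, 0, 0, 1, 0, 0); (0, 2, 0, 0, 0, 0); (4, 0, 0, 0, 0, 0))


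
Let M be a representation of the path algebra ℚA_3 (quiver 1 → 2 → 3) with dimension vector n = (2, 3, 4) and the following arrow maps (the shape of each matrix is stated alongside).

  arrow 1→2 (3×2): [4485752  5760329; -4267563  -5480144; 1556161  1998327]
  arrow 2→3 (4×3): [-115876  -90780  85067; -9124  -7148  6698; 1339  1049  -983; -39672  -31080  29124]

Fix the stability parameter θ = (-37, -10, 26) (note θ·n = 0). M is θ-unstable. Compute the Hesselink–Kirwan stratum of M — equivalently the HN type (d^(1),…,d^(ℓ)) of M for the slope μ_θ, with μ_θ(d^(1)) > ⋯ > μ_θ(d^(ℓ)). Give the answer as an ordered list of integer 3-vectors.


Via rank(M_{q-1}∘⋯∘M_p): M ≅ I[1,2], I[1,3], I[2,3], I[3,3]^2.
μ_θ-semistable layers: μ^(1)=26; μ^(2)=-10; μ^(3)=-37

((0, 0, 4); (0, 3, 0); (2, 0, 0))


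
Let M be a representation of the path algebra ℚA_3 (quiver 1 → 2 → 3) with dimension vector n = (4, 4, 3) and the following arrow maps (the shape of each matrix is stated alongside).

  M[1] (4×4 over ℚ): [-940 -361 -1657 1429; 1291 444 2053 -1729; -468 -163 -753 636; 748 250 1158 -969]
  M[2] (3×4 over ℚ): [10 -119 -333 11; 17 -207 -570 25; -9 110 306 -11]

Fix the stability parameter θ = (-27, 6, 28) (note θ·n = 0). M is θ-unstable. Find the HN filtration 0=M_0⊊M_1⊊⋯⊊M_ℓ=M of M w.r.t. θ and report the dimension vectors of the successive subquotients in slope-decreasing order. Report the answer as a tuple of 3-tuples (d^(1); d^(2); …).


Via rank(M_{q-1}∘⋯∘M_p): M ≅ I[1,2], I[1,3]^3.
μ_θ-semistable layers: μ^(1)=28; μ^(2)=6; μ^(3)=-27

((0, 0, 3); (0, 4, 0); (4, 0, 0))


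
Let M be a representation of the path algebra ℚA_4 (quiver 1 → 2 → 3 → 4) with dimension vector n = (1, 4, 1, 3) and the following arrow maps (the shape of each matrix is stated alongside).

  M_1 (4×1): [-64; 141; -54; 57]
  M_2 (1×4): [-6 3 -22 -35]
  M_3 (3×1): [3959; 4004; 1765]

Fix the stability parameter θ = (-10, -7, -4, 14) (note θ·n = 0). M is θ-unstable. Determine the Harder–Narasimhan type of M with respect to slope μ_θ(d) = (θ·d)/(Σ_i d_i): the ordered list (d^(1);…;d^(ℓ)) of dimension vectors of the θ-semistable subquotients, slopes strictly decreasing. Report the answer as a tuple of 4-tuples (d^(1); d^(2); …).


Interval decomposition of M: I[1,2], I[2,2]^2, I[2,4], I[4,4]^2.
HN type (ℓ=4): μ^(1)=14; μ^(2)=-4; μ^(3)=-7; μ^(4)=-10

((0, 0, 0, 3); (0, 0, 1, 0); (0, 4, 0, 0); (1, 0, 0, 0))


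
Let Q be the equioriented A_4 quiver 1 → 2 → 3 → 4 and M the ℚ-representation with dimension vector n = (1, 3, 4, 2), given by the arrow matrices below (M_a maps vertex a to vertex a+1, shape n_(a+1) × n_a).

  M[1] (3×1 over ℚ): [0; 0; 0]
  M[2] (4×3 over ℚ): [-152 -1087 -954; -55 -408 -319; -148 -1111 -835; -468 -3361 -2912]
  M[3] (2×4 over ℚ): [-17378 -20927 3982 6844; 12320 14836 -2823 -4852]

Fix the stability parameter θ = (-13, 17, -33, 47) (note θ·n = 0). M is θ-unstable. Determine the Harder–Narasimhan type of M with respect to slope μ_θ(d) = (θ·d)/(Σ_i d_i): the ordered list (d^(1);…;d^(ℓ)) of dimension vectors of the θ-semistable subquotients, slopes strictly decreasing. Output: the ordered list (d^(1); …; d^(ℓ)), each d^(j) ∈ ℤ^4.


Barcode: M ≅ I[1,1], I[2,3], I[2,4]^2, I[3,3]. HN layers by μ_θ (4 steps, strictly decreasing):
  μ^(1)=47; μ^(2)=-8; μ^(3)=-13; μ^(4)=-33

((0, 0, 0, 2); (0, 3, 3, 0); (1, 0, 0, 0); (0, 0, 1, 0))


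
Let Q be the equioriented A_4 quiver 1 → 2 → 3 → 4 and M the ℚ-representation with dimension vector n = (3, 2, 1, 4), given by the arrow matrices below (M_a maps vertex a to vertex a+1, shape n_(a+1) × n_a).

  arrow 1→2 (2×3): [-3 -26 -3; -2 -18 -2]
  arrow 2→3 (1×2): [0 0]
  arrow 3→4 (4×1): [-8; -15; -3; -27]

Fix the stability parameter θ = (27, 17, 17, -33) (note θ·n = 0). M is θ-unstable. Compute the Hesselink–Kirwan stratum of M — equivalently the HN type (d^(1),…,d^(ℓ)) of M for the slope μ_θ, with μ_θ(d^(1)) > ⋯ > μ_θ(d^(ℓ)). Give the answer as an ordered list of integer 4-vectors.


Via rank(M_{q-1}∘⋯∘M_p): M ≅ I[1,1], I[1,2]^2, I[3,4], I[4,4]^3.
μ_θ-semistable layers: μ^(1)=27; μ^(2)=22; μ^(3)=-8; μ^(4)=-33

((1, 0, 0, 0); (2, 2, 0, 0); (0, 0, 1, 1); (0, 0, 0, 3))


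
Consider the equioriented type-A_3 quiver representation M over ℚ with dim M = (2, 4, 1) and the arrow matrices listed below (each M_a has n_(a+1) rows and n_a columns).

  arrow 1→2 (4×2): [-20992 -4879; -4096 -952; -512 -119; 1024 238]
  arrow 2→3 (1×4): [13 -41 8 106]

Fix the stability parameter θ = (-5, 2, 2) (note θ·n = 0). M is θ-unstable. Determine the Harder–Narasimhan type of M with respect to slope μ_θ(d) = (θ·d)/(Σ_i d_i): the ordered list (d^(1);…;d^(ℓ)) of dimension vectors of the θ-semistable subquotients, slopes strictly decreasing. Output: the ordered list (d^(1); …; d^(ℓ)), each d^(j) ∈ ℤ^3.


Interval decomposition of M: I[1,1], I[1,3], I[2,2]^3.
HN type (ℓ=2): μ^(1)=2; μ^(2)=-5

((0, 4, 1); (2, 0, 0))


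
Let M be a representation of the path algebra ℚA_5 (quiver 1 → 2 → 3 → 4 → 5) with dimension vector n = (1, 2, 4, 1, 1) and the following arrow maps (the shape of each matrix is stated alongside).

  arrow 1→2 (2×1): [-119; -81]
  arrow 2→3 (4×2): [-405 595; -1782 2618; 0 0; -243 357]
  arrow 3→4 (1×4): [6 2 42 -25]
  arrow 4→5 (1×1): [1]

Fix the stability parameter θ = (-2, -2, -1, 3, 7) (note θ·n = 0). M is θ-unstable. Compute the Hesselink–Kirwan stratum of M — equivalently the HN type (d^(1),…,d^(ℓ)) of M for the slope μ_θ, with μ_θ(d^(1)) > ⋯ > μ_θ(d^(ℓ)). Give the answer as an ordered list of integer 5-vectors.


Via rank(M_{q-1}∘⋯∘M_p): M ≅ I[1,2], I[2,5], I[3,3]^3.
μ_θ-semistable layers: μ^(1)=7; μ^(2)=3; μ^(3)=-1; μ^(4)=-2

((0, 0, 0, 0, 1); (0, 0, 0, 1, 0); (0, 0, 4, 0, 0); (1, 2, 0, 0, 0))


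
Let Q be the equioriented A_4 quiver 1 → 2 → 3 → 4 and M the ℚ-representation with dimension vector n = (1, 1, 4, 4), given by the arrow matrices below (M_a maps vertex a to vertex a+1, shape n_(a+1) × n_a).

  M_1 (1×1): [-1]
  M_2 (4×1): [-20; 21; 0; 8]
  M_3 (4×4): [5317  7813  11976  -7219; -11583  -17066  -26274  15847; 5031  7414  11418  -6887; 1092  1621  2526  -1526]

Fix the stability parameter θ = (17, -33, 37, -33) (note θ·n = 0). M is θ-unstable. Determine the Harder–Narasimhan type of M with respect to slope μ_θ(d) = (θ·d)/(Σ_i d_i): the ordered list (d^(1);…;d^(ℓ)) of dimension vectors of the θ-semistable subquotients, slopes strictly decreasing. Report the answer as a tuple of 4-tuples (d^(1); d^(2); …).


Via rank(M_{q-1}∘⋯∘M_p): M ≅ I[1,4], I[3,3]^2, I[3,4], I[4,4]^2.
μ_θ-semistable layers: μ^(1)=37; μ^(2)=2; μ^(3)=-8; μ^(4)=-33

((0, 0, 2, 0); (0, 0, 2, 2); (1, 1, 0, 0); (0, 0, 0, 2))


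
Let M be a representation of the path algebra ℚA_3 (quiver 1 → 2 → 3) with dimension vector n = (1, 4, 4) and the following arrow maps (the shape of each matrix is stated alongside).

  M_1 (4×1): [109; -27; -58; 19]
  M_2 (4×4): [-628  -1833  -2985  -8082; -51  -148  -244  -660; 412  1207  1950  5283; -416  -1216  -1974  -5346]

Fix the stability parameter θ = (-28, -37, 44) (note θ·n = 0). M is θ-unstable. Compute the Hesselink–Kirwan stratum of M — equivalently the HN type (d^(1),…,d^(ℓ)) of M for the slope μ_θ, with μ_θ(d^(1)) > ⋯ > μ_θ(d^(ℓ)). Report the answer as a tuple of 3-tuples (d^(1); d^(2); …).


Interval decomposition of M: I[1,3], I[2,2], I[2,3]^2, I[3,3].
HN type (ℓ=3): μ^(1)=44; μ^(2)=-65/2; μ^(3)=-37

((0, 0, 4); (1, 1, 0); (0, 3, 0))


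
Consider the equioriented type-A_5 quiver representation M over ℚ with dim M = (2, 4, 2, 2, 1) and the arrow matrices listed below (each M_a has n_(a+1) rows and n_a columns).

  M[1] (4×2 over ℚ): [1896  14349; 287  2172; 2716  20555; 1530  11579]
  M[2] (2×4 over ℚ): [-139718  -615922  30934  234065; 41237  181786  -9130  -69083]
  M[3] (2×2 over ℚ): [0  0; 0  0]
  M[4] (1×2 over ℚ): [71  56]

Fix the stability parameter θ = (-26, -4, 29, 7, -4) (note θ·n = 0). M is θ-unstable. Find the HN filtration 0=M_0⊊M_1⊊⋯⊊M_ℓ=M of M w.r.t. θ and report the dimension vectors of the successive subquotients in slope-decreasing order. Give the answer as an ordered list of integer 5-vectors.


Interval decomposition of M: I[1,2], I[1,3], I[2,2], I[2,3], I[4,4], I[4,5].
HN type (ℓ=5): μ^(1)=29; μ^(2)=7; μ^(3)=3/2; μ^(4)=-4; μ^(5)=-26

((0, 0, 2, 0, 0); (0, 0, 0, 1, 0); (0, 0, 0, 1, 1); (0, 4, 0, 0, 0); (2, 0, 0, 0, 0))


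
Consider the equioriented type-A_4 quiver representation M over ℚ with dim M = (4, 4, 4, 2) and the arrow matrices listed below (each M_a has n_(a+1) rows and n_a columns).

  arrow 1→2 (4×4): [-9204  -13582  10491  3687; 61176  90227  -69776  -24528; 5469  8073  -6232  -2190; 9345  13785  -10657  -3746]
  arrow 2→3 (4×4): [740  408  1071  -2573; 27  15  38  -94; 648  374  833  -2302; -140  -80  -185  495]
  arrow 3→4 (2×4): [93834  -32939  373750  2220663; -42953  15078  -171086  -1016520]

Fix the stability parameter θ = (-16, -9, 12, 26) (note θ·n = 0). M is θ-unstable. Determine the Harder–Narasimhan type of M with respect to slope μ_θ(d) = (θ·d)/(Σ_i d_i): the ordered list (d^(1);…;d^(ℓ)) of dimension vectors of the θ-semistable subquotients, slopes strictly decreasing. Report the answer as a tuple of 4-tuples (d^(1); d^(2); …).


Interval decomposition of M: I[1,2], I[1,3], I[1,4]^2, I[3,3].
HN type (ℓ=4): μ^(1)=26; μ^(2)=12; μ^(3)=-9; μ^(4)=-16

((0, 0, 0, 2); (0, 0, 4, 0); (0, 4, 0, 0); (4, 0, 0, 0))


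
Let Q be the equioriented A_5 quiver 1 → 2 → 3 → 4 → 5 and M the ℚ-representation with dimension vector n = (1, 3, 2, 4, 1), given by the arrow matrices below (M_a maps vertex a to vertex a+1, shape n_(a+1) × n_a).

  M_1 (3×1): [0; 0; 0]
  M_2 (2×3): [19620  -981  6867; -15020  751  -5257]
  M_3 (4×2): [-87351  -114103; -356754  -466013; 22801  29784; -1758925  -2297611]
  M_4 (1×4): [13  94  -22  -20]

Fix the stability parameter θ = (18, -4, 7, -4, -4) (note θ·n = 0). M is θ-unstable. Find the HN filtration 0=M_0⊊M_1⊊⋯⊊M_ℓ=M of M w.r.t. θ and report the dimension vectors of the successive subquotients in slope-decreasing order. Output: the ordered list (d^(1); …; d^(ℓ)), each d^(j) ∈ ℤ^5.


Barcode: M ≅ I[1,1], I[2,2]^2, I[2,5], I[3,4], I[4,4]^2. HN layers by μ_θ (4 steps, strictly decreasing):
  μ^(1)=18; μ^(2)=3/2; μ^(3)=-1/3; μ^(4)=-4

((1, 0, 0, 0, 0); (0, 0, 1, 1, 0); (0, 0, 1, 1, 1); (0, 3, 0, 2, 0))


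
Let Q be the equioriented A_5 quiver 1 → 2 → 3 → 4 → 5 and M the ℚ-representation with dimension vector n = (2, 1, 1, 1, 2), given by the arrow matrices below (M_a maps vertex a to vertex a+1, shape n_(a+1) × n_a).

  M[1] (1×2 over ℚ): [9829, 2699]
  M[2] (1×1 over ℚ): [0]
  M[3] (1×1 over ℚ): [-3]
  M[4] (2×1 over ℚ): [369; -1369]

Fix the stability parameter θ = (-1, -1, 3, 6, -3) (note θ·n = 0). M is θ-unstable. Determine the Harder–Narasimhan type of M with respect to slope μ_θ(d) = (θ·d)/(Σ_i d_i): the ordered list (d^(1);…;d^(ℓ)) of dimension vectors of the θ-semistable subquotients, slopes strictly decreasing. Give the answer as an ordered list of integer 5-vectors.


Via rank(M_{q-1}∘⋯∘M_p): M ≅ I[1,1], I[1,2], I[3,5], I[5,5].
μ_θ-semistable layers: μ^(1)=2; μ^(2)=-1; μ^(3)=-3

((0, 0, 1, 1, 1); (2, 1, 0, 0, 0); (0, 0, 0, 0, 1))
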